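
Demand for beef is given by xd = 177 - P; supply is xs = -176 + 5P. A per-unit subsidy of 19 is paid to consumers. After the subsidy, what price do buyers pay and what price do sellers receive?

Buyers pay 43; sellers receive 62

Pre-subsidy: 177 - P = -176 + 5P gives P* = 353/6, x* = 709/6.
With the rebate, buyers effectively pay Pb = Ps − 19, where Ps is the price sellers receive.
Demand in terms of Ps becomes xd = 177 − 1(Ps − 19) = 196 - Ps. Setting this equal to supply: 196 - Ps = -176 + 5Ps, so Ps = 62.
Buyers pay Pb = 62 − 19 = 43; x' = -176 + 5·62 = 134.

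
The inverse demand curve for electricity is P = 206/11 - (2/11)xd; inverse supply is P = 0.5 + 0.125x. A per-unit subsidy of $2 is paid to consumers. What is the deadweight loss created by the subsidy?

Deadweight loss = 176/27

Pre-subsidy: 206/11 - (2/11)x = 0.5 + 0.125x gives x* = 1604/27 and P* = 214/27.
With the rebate, buyers effectively pay Pb = Ps − 2, where Ps is the price sellers receive.
On the curves, Pb = 206/11 - (2/11)x and Ps = 0.5 + 0.125x; the wedge Ps − Pb = 2 gives 0.5 + 0.125x − (206/11 - (2/11)x) = 2, so x' = 1780/27.
Then Pb = 206/11 − (2/11)·(1780/27) = 182/27 and Ps = 0.5 + 0.125·(1780/27) = 236/27.
The subsidy expands output by 1780/27 − 1604/27 = 176/27 past the efficient level; on those units the gap between marginal cost and willingness to pay runs from 0 up to 2.
DWL = ½ × 2 × 176/27 = 176/27.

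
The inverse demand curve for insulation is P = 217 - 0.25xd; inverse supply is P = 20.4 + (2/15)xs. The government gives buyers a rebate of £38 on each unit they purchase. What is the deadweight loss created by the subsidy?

Pre-subsidy: 217 - 0.25x = 20.4 + (2/15)x gives x* = 11796/23 and P* = 2042/23.
With the rebate, buyers effectively pay Pb = Ps − 38, where Ps is the price sellers receive.
On the curves, Pb = 217 - 0.25x and Ps = 20.4 + (2/15)x; the wedge Ps − Pb = 38 gives 20.4 + (2/15)x − (217 - 0.25x) = 38, so x' = 612.
Then Pb = 217 − 0.25·612 = 64 and Ps = 20.4 + (2/15)·612 = 102.
The subsidy expands output by 612 − 11796/23 = 2280/23 past the efficient level; on those units the gap between marginal cost and willingness to pay runs from 0 up to 38.
DWL = ½ × 38 × 2280/23 = 43320/23.

Deadweight loss = 43320/23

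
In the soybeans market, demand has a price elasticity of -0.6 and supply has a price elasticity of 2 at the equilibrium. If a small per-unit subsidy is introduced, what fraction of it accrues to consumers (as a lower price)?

For a small subsidy around the equilibrium, the benefit split depends on the relative slopes, which at a point are proportional to the elasticities.
Buyer share = εs/(εs + |εd|) = 2/(2 + 0.6) = 10/13; seller share = |εd|/(εs + |εd|) = 3/13.

Consumer share = 10/13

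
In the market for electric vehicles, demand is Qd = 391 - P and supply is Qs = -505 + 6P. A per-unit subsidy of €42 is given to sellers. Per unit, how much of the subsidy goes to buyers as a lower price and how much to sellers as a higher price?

Pre-subsidy: 391 - P = -505 + 6P gives P* = 128, Q* = 263.
With the subsidy, sellers receive Ps = Pb + 42 for each unit, where Pb is the price buyers pay.
Supply in terms of Pb becomes Qs = -505 + 6(Pb + 42) = -253 + 6Pb. Setting this equal to demand: 391 - Pb = -253 + 6Pb, so Pb = 92.
Sellers receive Ps = 92 + 42 = 134; Q' = 391 − 1·92 = 299.
Buyers' price falls by P* − Pb = 128 − 92 = 36; sellers' price rises by Ps − P* = 134 − 128 = 6.

Buyers gain €36 per unit; sellers gain €6 per unit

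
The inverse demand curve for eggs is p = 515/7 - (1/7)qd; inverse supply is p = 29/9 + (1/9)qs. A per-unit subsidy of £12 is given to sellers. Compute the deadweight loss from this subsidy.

Deadweight loss = £283.5

Pre-subsidy: 515/7 - (1/7)q = 29/9 + (1/9)q gives q* = 277 and p* = 34.
With the subsidy, sellers receive ps = pb + 12 for each unit, where pb is the price buyers pay.
On the curves, pb = 515/7 - (1/7)q and ps = 29/9 + (1/9)q; the wedge ps − pb = 12 gives 29/9 + (1/9)q − (515/7 - (1/7)q) = 12, so q' = 324.25.
Then pb = 515/7 − (1/7)·324.25 = 27.25 and ps = 29/9 + (1/9)·324.25 = 39.25.
The subsidy expands output by 324.25 − 277 = 47.25 past the efficient level; on those units the gap between marginal cost and willingness to pay runs from 0 up to 12.
DWL = ½ × 12 × 47.25 = 283.5.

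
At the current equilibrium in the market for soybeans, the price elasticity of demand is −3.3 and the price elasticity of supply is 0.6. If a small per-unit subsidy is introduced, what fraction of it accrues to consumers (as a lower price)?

For a small subsidy around the equilibrium, the benefit split depends on the relative slopes, which at a point are proportional to the elasticities.
Buyer share = εs/(εs + |εd|) = 0.6/(0.6 + 3.3) = 2/13; seller share = |εd|/(εs + |εd|) = 11/13.

Consumer share = 2/13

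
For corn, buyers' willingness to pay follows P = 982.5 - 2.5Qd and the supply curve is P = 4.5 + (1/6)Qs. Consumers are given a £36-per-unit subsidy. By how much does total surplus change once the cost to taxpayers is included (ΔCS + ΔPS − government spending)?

Pre-subsidy: 982.5 - 2.5Q = 4.5 + (1/6)Q gives Q* = 366.75 and P* = 65.625.
With the rebate, buyers effectively pay Pb = Ps − 36, where Ps is the price sellers receive.
On the curves, Pb = 982.5 - 2.5Q and Ps = 4.5 + (1/6)Q; the wedge Ps − Pb = 36 gives 4.5 + (1/6)Q − (982.5 - 2.5Q) = 36, so Q' = 380.25.
Then Pb = 982.5 − 2.5·380.25 = 31.875 and Ps = 4.5 + (1/6)·380.25 = 67.875.
ΔCS = ½(366.75 + 380.25)(65.625 − 31.875) = 12605.625; ΔPS = ½(366.75 + 380.25)(67.875 − 65.625) = 840.375.
Government spending = 36 × 380.25 = 13689.
Net change = 12605.625 + 840.375 − 13689 = -243. The loss equals the DWL triangle ½·36·13.5.

Net change in total surplus = -£243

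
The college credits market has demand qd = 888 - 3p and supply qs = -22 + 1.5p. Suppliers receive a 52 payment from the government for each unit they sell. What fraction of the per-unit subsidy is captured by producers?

Pre-subsidy: 888 - 3p = -22 + 1.5p gives p* = 1820/9, q* = 844/3.
With the subsidy, sellers receive ps = pb + 52 for each unit, where pb is the price buyers pay.
Supply in terms of pb becomes qs = -22 + 1.5(pb + 52) = 56 + 1.5pb. Setting this equal to demand: 888 - 3pb = 56 + 1.5pb, so pb = 1664/9.
Sellers receive ps = 1664/9 + 52 = 2132/9; q' = 888 − 3·(1664/9) = 1000/3.
Buyers' price falls by p* − pb = 1820/9 − 1664/9 = 52/3; sellers' price rises by ps − p* = 2132/9 − 1820/9 = 104/3.
So producers capture (104/3)/52 = 2/3 of each unit of subsidy.

Producer share = 2/3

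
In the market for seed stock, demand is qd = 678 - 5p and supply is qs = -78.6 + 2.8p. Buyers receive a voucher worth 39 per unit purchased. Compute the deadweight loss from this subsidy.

Pre-subsidy: 678 - 5p = -78.6 + 2.8p gives p* = 97, q* = 193.
With the rebate, buyers effectively pay pb = ps − 39, where ps is the price sellers receive.
Demand in terms of ps becomes qd = 678 − 5(ps − 39) = 873 - 5ps. Setting this equal to supply: 873 - 5ps = -78.6 + 2.8ps, so ps = 122.
Buyers pay pb = 122 − 39 = 83; q' = -78.6 + 2.8·122 = 263.
The subsidy expands output by 263 − 193 = 70 past the efficient level; on those units the gap between marginal cost and willingness to pay runs from 0 up to 39.
DWL = ½ × 39 × 70 = 1365.

Deadweight loss = 1365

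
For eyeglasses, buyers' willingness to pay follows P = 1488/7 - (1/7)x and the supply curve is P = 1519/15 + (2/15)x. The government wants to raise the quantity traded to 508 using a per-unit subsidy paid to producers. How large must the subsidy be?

At x = 508, from the demand curve buyers pay Pb = 1488/7 − (1/7)·508 = 140; from the supply curve sellers need Ps = 1519/15 + (2/15)·508 = 169.
The subsidy must fill the gap: s = Ps − Pb = 169 − 140 = 29.

Required subsidy s = 29 per unit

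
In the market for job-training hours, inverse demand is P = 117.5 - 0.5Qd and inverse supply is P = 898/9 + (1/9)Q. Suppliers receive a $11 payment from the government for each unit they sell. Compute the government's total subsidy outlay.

Pre-subsidy: 117.5 - 0.5Q = 898/9 + (1/9)Q gives Q* = 29 and P* = 103.
With the subsidy, sellers receive Ps = Pb + 11 for each unit, where Pb is the price buyers pay.
On the curves, Pb = 117.5 - 0.5Q and Ps = 898/9 + (1/9)Q; the wedge Ps − Pb = 11 gives 898/9 + (1/9)Q − (117.5 - 0.5Q) = 11, so Q' = 47.
Then Pb = 117.5 − 0.5·47 = 94 and Ps = 898/9 + (1/9)·47 = 105.
Government outlay = subsidy × quantity = 11 × 47 = 517.

Government cost = $517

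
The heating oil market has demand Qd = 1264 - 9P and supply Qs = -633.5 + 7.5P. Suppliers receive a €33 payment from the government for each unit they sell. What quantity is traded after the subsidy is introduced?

Pre-subsidy: 1264 - 9P = -633.5 + 7.5P gives P* = 115, Q* = 229.
With the subsidy, sellers receive Ps = Pb + 33 for each unit, where Pb is the price buyers pay.
Supply in terms of Pb becomes Qs = -633.5 + 7.5(Pb + 33) = -386 + 7.5Pb. Setting this equal to demand: 1264 - 9Pb = -386 + 7.5Pb, so Pb = 100.
Sellers receive Ps = 100 + 33 = 133; Q' = 1264 − 9·100 = 364.

Q' = 364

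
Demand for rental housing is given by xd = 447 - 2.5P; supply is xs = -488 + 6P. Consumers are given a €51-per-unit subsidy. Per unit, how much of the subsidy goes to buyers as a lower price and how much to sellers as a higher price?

Pre-subsidy: 447 - 2.5P = -488 + 6P gives P* = 110, x* = 172.
With the rebate, buyers effectively pay Pb = Ps − 51, where Ps is the price sellers receive.
Demand in terms of Ps becomes xd = 447 − 2.5(Ps − 51) = 574.5 - 2.5Ps. Setting this equal to supply: 574.5 - 2.5Ps = -488 + 6Ps, so Ps = 125.
Buyers pay Pb = 125 − 51 = 74; x' = -488 + 6·125 = 262.
Buyers' price falls by P* − Pb = 110 − 74 = 36; sellers' price rises by Ps − P* = 125 − 110 = 15.

Buyers gain €36 per unit; sellers gain €15 per unit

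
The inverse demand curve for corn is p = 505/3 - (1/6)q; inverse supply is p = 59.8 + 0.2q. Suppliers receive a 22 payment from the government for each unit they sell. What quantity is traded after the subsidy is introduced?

q' = 356

Pre-subsidy: 505/3 - (1/6)q = 59.8 + 0.2q gives q* = 296 and p* = 119.
With the subsidy, sellers receive ps = pb + 22 for each unit, where pb is the price buyers pay.
On the curves, pb = 505/3 - (1/6)q and ps = 59.8 + 0.2q; the wedge ps − pb = 22 gives 59.8 + 0.2q − (505/3 - (1/6)q) = 22, so q' = 356.
Then pb = 505/3 − (1/6)·356 = 109 and ps = 59.8 + 0.2·356 = 131.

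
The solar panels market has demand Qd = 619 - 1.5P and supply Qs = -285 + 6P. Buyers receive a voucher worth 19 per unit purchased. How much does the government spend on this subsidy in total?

Government cost = 8759

Pre-subsidy: 619 - 1.5P = -285 + 6P gives P* = 1808/15, Q* = 438.2.
With the rebate, buyers effectively pay Pb = Ps − 19, where Ps is the price sellers receive.
Demand in terms of Ps becomes Qd = 619 − 1.5(Ps − 19) = 647.5 - 1.5Ps. Setting this equal to supply: 647.5 - 1.5Ps = -285 + 6Ps, so Ps = 373/3.
Buyers pay Pb = 373/3 − 19 = 316/3; Q' = -285 + 6·(373/3) = 461.
Government outlay = subsidy × quantity = 19 × 461 = 8759.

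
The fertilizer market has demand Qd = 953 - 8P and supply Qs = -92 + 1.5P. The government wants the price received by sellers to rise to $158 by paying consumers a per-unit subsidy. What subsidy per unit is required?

At a seller price of 158, quantity supplied is -92 + 1.5·158 = 145.
Buyers absorb 145 only when they pay Pb with 953 − 8·Pb = 145, i.e. Pb = 101.
s = Ps − Pb = 158 − 101 = 57.

Required subsidy s = $57 per unit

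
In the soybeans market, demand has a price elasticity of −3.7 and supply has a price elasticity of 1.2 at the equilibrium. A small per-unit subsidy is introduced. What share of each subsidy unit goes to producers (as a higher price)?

Producer share = 37/49

For a small subsidy around the equilibrium, the benefit split depends on the relative slopes, which at a point are proportional to the elasticities.
Buyer share = εs/(εs + |εd|) = 1.2/(1.2 + 3.7) = 12/49; seller share = |εd|/(εs + |εd|) = 37/49.
So producers capture 37/49 of the subsidy.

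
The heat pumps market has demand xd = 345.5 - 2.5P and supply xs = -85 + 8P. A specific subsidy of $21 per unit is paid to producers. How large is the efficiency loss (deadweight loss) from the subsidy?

Pre-subsidy: 345.5 - 2.5P = -85 + 8P gives P* = 41, x* = 243.
With the subsidy, sellers receive Ps = Pb + 21 for each unit, where Pb is the price buyers pay.
Supply in terms of Pb becomes xs = -85 + 8(Pb + 21) = 83 + 8Pb. Setting this equal to demand: 345.5 - 2.5Pb = 83 + 8Pb, so Pb = 25.
Sellers receive Ps = 25 + 21 = 46; x' = 345.5 − 2.5·25 = 283.
The subsidy expands output by 283 − 243 = 40 past the efficient level; on those units the gap between marginal cost and willingness to pay runs from 0 up to 21.
DWL = ½ × 21 × 40 = 420.

Deadweight loss = $420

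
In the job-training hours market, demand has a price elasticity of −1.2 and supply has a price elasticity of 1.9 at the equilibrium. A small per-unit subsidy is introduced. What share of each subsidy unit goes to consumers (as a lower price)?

For a small subsidy around the equilibrium, the benefit split depends on the relative slopes, which at a point are proportional to the elasticities.
Buyer share = εs/(εs + |εd|) = 1.9/(1.9 + 1.2) = 19/31; seller share = |εd|/(εs + |εd|) = 12/31.

Consumer share = 19/31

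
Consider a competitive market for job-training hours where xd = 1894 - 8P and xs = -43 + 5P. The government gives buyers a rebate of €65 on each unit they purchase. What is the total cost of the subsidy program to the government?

Pre-subsidy: 1894 - 8P = -43 + 5P gives P* = 149, x* = 702.
With the rebate, buyers effectively pay Pb = Ps − 65, where Ps is the price sellers receive.
Demand in terms of Ps becomes xd = 1894 − 8(Ps − 65) = 2414 - 8Ps. Setting this equal to supply: 2414 - 8Ps = -43 + 5Ps, so Ps = 189.
Buyers pay Pb = 189 − 65 = 124; x' = -43 + 5·189 = 902.
Government outlay = subsidy × quantity = 65 × 902 = 58630.

Government cost = €58630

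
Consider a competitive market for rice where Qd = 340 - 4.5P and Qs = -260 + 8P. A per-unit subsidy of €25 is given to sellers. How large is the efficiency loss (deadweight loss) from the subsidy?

Deadweight loss = €900

Pre-subsidy: 340 - 4.5P = -260 + 8P gives P* = 48, Q* = 124.
With the subsidy, sellers receive Ps = Pb + 25 for each unit, where Pb is the price buyers pay.
Supply in terms of Pb becomes Qs = -260 + 8(Pb + 25) = -60 + 8Pb. Setting this equal to demand: 340 - 4.5Pb = -60 + 8Pb, so Pb = 32.
Sellers receive Ps = 32 + 25 = 57; Q' = 340 − 4.5·32 = 196.
The subsidy expands output by 196 − 124 = 72 past the efficient level; on those units the gap between marginal cost and willingness to pay runs from 0 up to 25.
DWL = ½ × 25 × 72 = 900.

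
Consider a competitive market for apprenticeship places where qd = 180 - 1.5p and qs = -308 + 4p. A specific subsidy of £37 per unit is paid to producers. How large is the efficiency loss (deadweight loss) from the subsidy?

Deadweight loss = 8214/11

Pre-subsidy: 180 - 1.5p = -308 + 4p gives p* = 976/11, q* = 516/11.
With the subsidy, sellers receive ps = pb + 37 for each unit, where pb is the price buyers pay.
Supply in terms of pb becomes qs = -308 + 4(pb + 37) = -160 + 4pb. Setting this equal to demand: 180 - 1.5pb = -160 + 4pb, so pb = 680/11.
Sellers receive ps = 680/11 + 37 = 1087/11; q' = 180 − 1.5·(680/11) = 960/11.
The subsidy expands output by 960/11 − 516/11 = 444/11 past the efficient level; on those units the gap between marginal cost and willingness to pay runs from 0 up to 37.
DWL = ½ × 37 × 444/11 = 8214/11.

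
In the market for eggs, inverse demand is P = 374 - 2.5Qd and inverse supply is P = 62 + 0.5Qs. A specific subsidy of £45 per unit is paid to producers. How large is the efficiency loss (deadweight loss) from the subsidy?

Deadweight loss = £337.5

Pre-subsidy: 374 - 2.5Q = 62 + 0.5Q gives Q* = 104 and P* = 114.
With the subsidy, sellers receive Ps = Pb + 45 for each unit, where Pb is the price buyers pay.
On the curves, Pb = 374 - 2.5Q and Ps = 62 + 0.5Q; the wedge Ps − Pb = 45 gives 62 + 0.5Q − (374 - 2.5Q) = 45, so Q' = 119.
Then Pb = 374 − 2.5·119 = 76.5 and Ps = 62 + 0.5·119 = 121.5.
The subsidy expands output by 119 − 104 = 15 past the efficient level; on those units the gap between marginal cost and willingness to pay runs from 0 up to 45.
DWL = ½ × 45 × 15 = 337.5.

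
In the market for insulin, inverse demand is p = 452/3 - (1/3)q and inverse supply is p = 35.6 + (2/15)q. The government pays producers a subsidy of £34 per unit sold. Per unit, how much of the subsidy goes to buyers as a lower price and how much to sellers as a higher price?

Pre-subsidy: 452/3 - (1/3)q = 35.6 + (2/15)q gives q* = 1726/7 and p* = 1438/21.
With the subsidy, sellers receive ps = pb + 34 for each unit, where pb is the price buyers pay.
On the curves, pb = 452/3 - (1/3)q and ps = 35.6 + (2/15)q; the wedge ps − pb = 34 gives 35.6 + (2/15)q − (452/3 - (1/3)q) = 34, so q' = 2236/7.
Then pb = 452/3 − (1/3)·(2236/7) = 928/21 and ps = 35.6 + (2/15)·(2236/7) = 1642/21.
Buyers' price falls by p* − pb = 1438/21 − 928/21 = 170/7; sellers' price rises by ps − p* = 1642/21 − 1438/21 = 68/7.

Buyers gain 170/7 per unit; sellers gain 68/7 per unit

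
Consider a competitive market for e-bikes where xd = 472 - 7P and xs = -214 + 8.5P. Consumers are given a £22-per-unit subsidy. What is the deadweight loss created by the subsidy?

Deadweight loss = 28798/31

Pre-subsidy: 472 - 7P = -214 + 8.5P gives P* = 1372/31, x* = 5028/31.
With the rebate, buyers effectively pay Pb = Ps − 22, where Ps is the price sellers receive.
Demand in terms of Ps becomes xd = 472 − 7(Ps − 22) = 626 - 7Ps. Setting this equal to supply: 626 - 7Ps = -214 + 8.5Ps, so Ps = 1680/31.
Buyers pay Pb = 1680/31 − 22 = 998/31; x' = -214 + 8.5·(1680/31) = 7646/31.
The subsidy expands output by 7646/31 − 5028/31 = 2618/31 past the efficient level; on those units the gap between marginal cost and willingness to pay runs from 0 up to 22.
DWL = ½ × 22 × 2618/31 = 28798/31.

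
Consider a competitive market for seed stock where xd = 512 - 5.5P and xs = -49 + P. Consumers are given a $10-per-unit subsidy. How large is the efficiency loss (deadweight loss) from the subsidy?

Pre-subsidy: 512 - 5.5P = -49 + P gives P* = 1122/13, x* = 485/13.
With the rebate, buyers effectively pay Pb = Ps − 10, where Ps is the price sellers receive.
Demand in terms of Ps becomes xd = 512 − 5.5(Ps − 10) = 567 - 5.5Ps. Setting this equal to supply: 567 - 5.5Ps = -49 + Ps, so Ps = 1232/13.
Buyers pay Pb = 1232/13 − 10 = 1102/13; x' = -49 + 1·(1232/13) = 595/13.
The subsidy expands output by 595/13 − 485/13 = 110/13 past the efficient level; on those units the gap between marginal cost and willingness to pay runs from 0 up to 10.
DWL = ½ × 10 × 110/13 = 550/13.

Deadweight loss = 550/13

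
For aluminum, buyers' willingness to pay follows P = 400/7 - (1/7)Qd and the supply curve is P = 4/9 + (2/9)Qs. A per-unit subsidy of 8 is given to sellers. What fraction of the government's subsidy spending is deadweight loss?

DWL / government spending = 63/1019

Pre-subsidy: 400/7 - (1/7)Q = 4/9 + (2/9)Q gives Q* = 3572/23 and P* = 804/23.
With the subsidy, sellers receive Ps = Pb + 8 for each unit, where Pb is the price buyers pay.
On the curves, Pb = 400/7 - (1/7)Q and Ps = 4/9 + (2/9)Q; the wedge Ps − Pb = 8 gives 4/9 + (2/9)Q − (400/7 - (1/7)Q) = 8, so Q' = 4076/23.
Then Pb = 400/7 − (1/7)·(4076/23) = 732/23 and Ps = 4/9 + (2/9)·(4076/23) = 916/23.
ΔCS = ½(3572/23 + 4076/23)(804/23 − 732/23) = 275328/529; ΔPS = ½(3572/23 + 4076/23)(916/23 − 804/23) = 428288/529.
Government spending = 8 × 4076/23 = 32608/23.
DWL = ½ × 8 × (4076/23 − 3572/23) = 2016/23; fraction = (2016/23) / (32608/23) = 63/1019.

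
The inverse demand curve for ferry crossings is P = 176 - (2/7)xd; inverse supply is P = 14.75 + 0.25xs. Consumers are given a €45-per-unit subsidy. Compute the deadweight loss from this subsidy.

Pre-subsidy: 176 - (2/7)x = 14.75 + 0.25x gives x* = 301 and P* = 90.
With the rebate, buyers effectively pay Pb = Ps − 45, where Ps is the price sellers receive.
On the curves, Pb = 176 - (2/7)x and Ps = 14.75 + 0.25x; the wedge Ps − Pb = 45 gives 14.75 + 0.25x − (176 - (2/7)x) = 45, so x' = 385.
Then Pb = 176 − (2/7)·385 = 66 and Ps = 14.75 + 0.25·385 = 111.
The subsidy expands output by 385 − 301 = 84 past the efficient level; on those units the gap between marginal cost and willingness to pay runs from 0 up to 45.
DWL = ½ × 45 × 84 = 1890.

Deadweight loss = €1890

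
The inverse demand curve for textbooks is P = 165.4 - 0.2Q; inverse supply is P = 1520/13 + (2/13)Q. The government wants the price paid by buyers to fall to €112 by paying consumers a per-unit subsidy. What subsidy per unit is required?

At a buyer price of 112, quantity demanded is 827 − 5·112 = 267.
Sellers supply 267 only when they receive Ps = 1520/13 + (2/13)·267 = 158.
s = Ps − Pb = 158 − 112 = 46.

Required subsidy s = €46 per unit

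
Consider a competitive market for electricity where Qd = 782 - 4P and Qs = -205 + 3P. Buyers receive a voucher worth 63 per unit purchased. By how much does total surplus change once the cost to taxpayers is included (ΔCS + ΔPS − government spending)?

Net change in total surplus = -3402

Pre-subsidy: 782 - 4P = -205 + 3P gives P* = 141, Q* = 218.
With the rebate, buyers effectively pay Pb = Ps − 63, where Ps is the price sellers receive.
Demand in terms of Ps becomes Qd = 782 − 4(Ps − 63) = 1034 - 4Ps. Setting this equal to supply: 1034 - 4Ps = -205 + 3Ps, so Ps = 177.
Buyers pay Pb = 177 − 63 = 114; Q' = -205 + 3·177 = 326.
ΔCS = ½(218 + 326)(141 − 114) = 7344; ΔPS = ½(218 + 326)(177 − 141) = 9792.
Government spending = 63 × 326 = 20538.
Net change = 7344 + 9792 − 20538 = -3402. The loss equals the DWL triangle ½·63·108.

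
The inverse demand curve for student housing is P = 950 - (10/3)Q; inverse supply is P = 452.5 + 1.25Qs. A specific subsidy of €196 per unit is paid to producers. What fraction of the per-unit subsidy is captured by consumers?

Consumer share = 8/11

Pre-subsidy: 950 - (10/3)Q = 452.5 + 1.25Q gives Q* = 1194/11 and P* = 6470/11.
With the subsidy, sellers receive Ps = Pb + 196 for each unit, where Pb is the price buyers pay.
On the curves, Pb = 950 - (10/3)Q and Ps = 452.5 + 1.25Q; the wedge Ps − Pb = 196 gives 452.5 + 1.25Q − (950 - (10/3)Q) = 196, so Q' = 8322/55.
Then Pb = 950 − (10/3)·(8322/55) = 4902/11 and Ps = 452.5 + 1.25·(8322/55) = 7058/11.
Buyers' price falls by P* − Pb = 6470/11 − 4902/11 = 1568/11; sellers' price rises by Ps − P* = 7058/11 − 6470/11 = 588/11.
So consumers capture (1568/11)/196 = 8/11 of each unit of subsidy.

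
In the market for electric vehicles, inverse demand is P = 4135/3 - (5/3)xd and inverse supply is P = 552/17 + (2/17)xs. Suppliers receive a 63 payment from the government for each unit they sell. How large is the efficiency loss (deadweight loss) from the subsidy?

Deadweight loss = 28917/26

Pre-subsidy: 4135/3 - (5/3)x = 552/17 + (2/17)x gives x* = 68639/91 and P* = 11030/91.
With the subsidy, sellers receive Ps = Pb + 63 for each unit, where Pb is the price buyers pay.
On the curves, Pb = 4135/3 - (5/3)x and Ps = 552/17 + (2/17)x; the wedge Ps − Pb = 63 gives 552/17 + (2/17)x − (4135/3 - (5/3)x) = 63, so x' = 71852/91.
Then Pb = 4135/3 − (5/3)·(71852/91) = 5675/91 and Ps = 552/17 + (2/17)·(71852/91) = 11408/91.
The subsidy expands output by 71852/91 − 68639/91 = 459/13 past the efficient level; on those units the gap between marginal cost and willingness to pay runs from 0 up to 63.
DWL = ½ × 63 × 459/13 = 28917/26.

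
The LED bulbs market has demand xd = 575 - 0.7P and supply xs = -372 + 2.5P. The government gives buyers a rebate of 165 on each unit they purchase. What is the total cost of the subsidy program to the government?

Government cost = 75582.890625

Pre-subsidy: 575 - 0.7P = -372 + 2.5P gives P* = 295.9375, x* = 367.84375.
With the rebate, buyers effectively pay Pb = Ps − 165, where Ps is the price sellers receive.
Demand in terms of Ps becomes xd = 575 − 0.7(Ps − 165) = 690.5 - 0.7Ps. Setting this equal to supply: 690.5 - 0.7Ps = -372 + 2.5Ps, so Ps = 332.03125.
Buyers pay Pb = 332.03125 − 165 = 167.03125; x' = -372 + 2.5·332.03125 = 458.078125.
Government outlay = subsidy × quantity = 165 × 458.078125 = 75582.890625.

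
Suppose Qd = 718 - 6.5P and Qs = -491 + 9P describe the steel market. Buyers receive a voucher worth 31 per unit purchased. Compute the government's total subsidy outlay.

Government cost = 10168

Pre-subsidy: 718 - 6.5P = -491 + 9P gives P* = 78, Q* = 211.
With the rebate, buyers effectively pay Pb = Ps − 31, where Ps is the price sellers receive.
Demand in terms of Ps becomes Qd = 718 − 6.5(Ps − 31) = 919.5 - 6.5Ps. Setting this equal to supply: 919.5 - 6.5Ps = -491 + 9Ps, so Ps = 91.
Buyers pay Pb = 91 − 31 = 60; Q' = -491 + 9·91 = 328.
Government outlay = subsidy × quantity = 31 × 328 = 10168.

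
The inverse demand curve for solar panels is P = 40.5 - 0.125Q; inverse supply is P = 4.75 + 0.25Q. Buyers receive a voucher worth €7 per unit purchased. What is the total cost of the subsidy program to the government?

Pre-subsidy: 40.5 - 0.125Q = 4.75 + 0.25Q gives Q* = 286/3 and P* = 343/12.
With the rebate, buyers effectively pay Pb = Ps − 7, where Ps is the price sellers receive.
On the curves, Pb = 40.5 - 0.125Q and Ps = 4.75 + 0.25Q; the wedge Ps − Pb = 7 gives 4.75 + 0.25Q − (40.5 - 0.125Q) = 7, so Q' = 114.
Then Pb = 40.5 − 0.125·114 = 26.25 and Ps = 4.75 + 0.25·114 = 33.25.
Government outlay = subsidy × quantity = 7 × 114 = 798.

Government cost = €798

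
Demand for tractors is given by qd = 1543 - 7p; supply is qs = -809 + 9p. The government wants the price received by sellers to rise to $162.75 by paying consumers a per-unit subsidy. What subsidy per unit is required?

At a seller price of 162.75, quantity supplied is -809 + 9·162.75 = 655.75.
Buyers absorb 655.75 only when they pay pb with 1543 − 7·pb = 655.75, i.e. pb = 126.75.
s = ps − pb = 162.75 − 126.75 = 36.

Required subsidy s = $36 per unit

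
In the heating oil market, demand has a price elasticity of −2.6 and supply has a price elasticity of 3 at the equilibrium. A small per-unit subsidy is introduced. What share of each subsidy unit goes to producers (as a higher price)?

For a small subsidy around the equilibrium, the benefit split depends on the relative slopes, which at a point are proportional to the elasticities.
Buyer share = εs/(εs + |εd|) = 3/(3 + 2.6) = 15/28; seller share = |εd|/(εs + |εd|) = 13/28.
So producers capture 13/28 of the subsidy.

Producer share = 13/28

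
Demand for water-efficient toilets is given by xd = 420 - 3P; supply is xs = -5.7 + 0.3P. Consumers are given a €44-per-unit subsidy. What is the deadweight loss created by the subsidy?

Deadweight loss = €264

Pre-subsidy: 420 - 3P = -5.7 + 0.3P gives P* = 129, x* = 33.
With the rebate, buyers effectively pay Pb = Ps − 44, where Ps is the price sellers receive.
Demand in terms of Ps becomes xd = 420 − 3(Ps − 44) = 552 - 3Ps. Setting this equal to supply: 552 - 3Ps = -5.7 + 0.3Ps, so Ps = 169.
Buyers pay Pb = 169 − 44 = 125; x' = -5.7 + 0.3·169 = 45.
The subsidy expands output by 45 − 33 = 12 past the efficient level; on those units the gap between marginal cost and willingness to pay runs from 0 up to 44.
DWL = ½ × 44 × 12 = 264.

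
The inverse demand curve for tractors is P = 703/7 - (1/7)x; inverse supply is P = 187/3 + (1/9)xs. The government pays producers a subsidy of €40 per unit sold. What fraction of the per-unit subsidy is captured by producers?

Producer share = 0.4375

Pre-subsidy: 703/7 - (1/7)x = 187/3 + (1/9)x gives x* = 150 and P* = 79.
With the subsidy, sellers receive Ps = Pb + 40 for each unit, where Pb is the price buyers pay.
On the curves, Pb = 703/7 - (1/7)x and Ps = 187/3 + (1/9)x; the wedge Ps − Pb = 40 gives 187/3 + (1/9)x − (703/7 - (1/7)x) = 40, so x' = 307.5.
Then Pb = 703/7 − (1/7)·307.5 = 56.5 and Ps = 187/3 + (1/9)·307.5 = 96.5.
Buyers' price falls by P* − Pb = 79 − 56.5 = 22.5; sellers' price rises by Ps − P* = 96.5 − 79 = 17.5.
So producers capture 17.5/40 = 0.4375 of each unit of subsidy.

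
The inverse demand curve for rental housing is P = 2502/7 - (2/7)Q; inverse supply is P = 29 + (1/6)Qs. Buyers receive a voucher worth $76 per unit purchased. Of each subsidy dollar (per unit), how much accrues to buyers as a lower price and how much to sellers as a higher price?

Pre-subsidy: 2502/7 - (2/7)Q = 29 + (1/6)Q gives Q* = 726 and P* = 150.
With the rebate, buyers effectively pay Pb = Ps − 76, where Ps is the price sellers receive.
On the curves, Pb = 2502/7 - (2/7)Q and Ps = 29 + (1/6)Q; the wedge Ps − Pb = 76 gives 29 + (1/6)Q − (2502/7 - (2/7)Q) = 76, so Q' = 894.
Then Pb = 2502/7 − (2/7)·894 = 102 and Ps = 29 + (1/6)·894 = 178.
Buyers' price falls by P* − Pb = 150 − 102 = 48; sellers' price rises by Ps − P* = 178 − 150 = 28.

Buyers gain $48 per unit; sellers gain $28 per unit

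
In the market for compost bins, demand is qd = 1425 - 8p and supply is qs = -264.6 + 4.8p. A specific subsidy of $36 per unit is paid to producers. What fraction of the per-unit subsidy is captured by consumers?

Consumer share = 0.375

Pre-subsidy: 1425 - 8p = -264.6 + 4.8p gives p* = 132, q* = 369.
With the subsidy, sellers receive ps = pb + 36 for each unit, where pb is the price buyers pay.
Supply in terms of pb becomes qs = -264.6 + 4.8(pb + 36) = -91.8 + 4.8pb. Setting this equal to demand: 1425 - 8pb = -91.8 + 4.8pb, so pb = 118.5.
Sellers receive ps = 118.5 + 36 = 154.5; q' = 1425 − 8·118.5 = 477.
Buyers' price falls by p* − pb = 132 − 118.5 = 13.5; sellers' price rises by ps − p* = 154.5 − 132 = 22.5.
So consumers capture 13.5/36 = 0.375 of each unit of subsidy.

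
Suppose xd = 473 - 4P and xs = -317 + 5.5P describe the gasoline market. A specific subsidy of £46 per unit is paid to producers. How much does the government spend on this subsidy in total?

Pre-subsidy: 473 - 4P = -317 + 5.5P gives P* = 1580/19, x* = 2667/19.
With the subsidy, sellers receive Ps = Pb + 46 for each unit, where Pb is the price buyers pay.
Supply in terms of Pb becomes xs = -317 + 5.5(Pb + 46) = -64 + 5.5Pb. Setting this equal to demand: 473 - 4Pb = -64 + 5.5Pb, so Pb = 1074/19.
Sellers receive Ps = 1074/19 + 46 = 1948/19; x' = 473 − 4·(1074/19) = 4691/19.
Government outlay = subsidy × quantity = 46 × 4691/19 = 215786/19.

Government cost = 215786/19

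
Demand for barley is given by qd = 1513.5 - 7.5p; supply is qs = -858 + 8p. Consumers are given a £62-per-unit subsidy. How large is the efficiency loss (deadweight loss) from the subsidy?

Deadweight loss = £7440

Pre-subsidy: 1513.5 - 7.5p = -858 + 8p gives p* = 153, q* = 366.
With the rebate, buyers effectively pay pb = ps − 62, where ps is the price sellers receive.
Demand in terms of ps becomes qd = 1513.5 − 7.5(ps − 62) = 1978.5 - 7.5ps. Setting this equal to supply: 1978.5 - 7.5ps = -858 + 8ps, so ps = 183.
Buyers pay pb = 183 − 62 = 121; q' = -858 + 8·183 = 606.
The subsidy expands output by 606 − 366 = 240 past the efficient level; on those units the gap between marginal cost and willingness to pay runs from 0 up to 62.
DWL = ½ × 62 × 240 = 7440.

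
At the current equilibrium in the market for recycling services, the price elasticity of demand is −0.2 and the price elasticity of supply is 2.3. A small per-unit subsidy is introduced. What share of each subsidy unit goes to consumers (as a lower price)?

For a small subsidy around the equilibrium, the benefit split depends on the relative slopes, which at a point are proportional to the elasticities.
Buyer share = εs/(εs + |εd|) = 2.3/(2.3 + 0.2) = 0.92; seller share = |εd|/(εs + |εd|) = 0.08.

Consumer share = 0.92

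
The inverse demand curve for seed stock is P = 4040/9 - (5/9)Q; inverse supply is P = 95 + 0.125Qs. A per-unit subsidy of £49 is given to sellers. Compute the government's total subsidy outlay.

Government cost = £29008

Pre-subsidy: 4040/9 - (5/9)Q = 95 + 0.125Q gives Q* = 520 and P* = 160.
With the subsidy, sellers receive Ps = Pb + 49 for each unit, where Pb is the price buyers pay.
On the curves, Pb = 4040/9 - (5/9)Q and Ps = 95 + 0.125Q; the wedge Ps − Pb = 49 gives 95 + 0.125Q − (4040/9 - (5/9)Q) = 49, so Q' = 592.
Then Pb = 4040/9 − (5/9)·592 = 120 and Ps = 95 + 0.125·592 = 169.
Government outlay = subsidy × quantity = 49 × 592 = 29008.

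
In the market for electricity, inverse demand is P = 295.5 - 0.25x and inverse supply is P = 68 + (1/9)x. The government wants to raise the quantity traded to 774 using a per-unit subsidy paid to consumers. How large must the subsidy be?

Required subsidy s = 52 per unit

At x = 774, from the demand curve buyers pay Pb = 295.5 − 0.25·774 = 102; from the supply curve sellers need Ps = 68 + (1/9)·774 = 154.
The subsidy must fill the gap: s = Ps − Pb = 154 − 102 = 52.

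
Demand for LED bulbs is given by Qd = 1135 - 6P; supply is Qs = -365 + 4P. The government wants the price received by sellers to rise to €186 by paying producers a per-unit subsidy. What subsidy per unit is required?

At a seller price of 186, quantity supplied is -365 + 4·186 = 379.
Buyers absorb 379 only when they pay Pb with 1135 − 6·Pb = 379, i.e. Pb = 126.
s = Ps − Pb = 186 − 126 = 60.

Required subsidy s = €60 per unit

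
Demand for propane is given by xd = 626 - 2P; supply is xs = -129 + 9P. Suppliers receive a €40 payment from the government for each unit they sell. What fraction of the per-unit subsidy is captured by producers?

Producer share = 2/11

Pre-subsidy: 626 - 2P = -129 + 9P gives P* = 755/11, x* = 5376/11.
With the subsidy, sellers receive Ps = Pb + 40 for each unit, where Pb is the price buyers pay.
Supply in terms of Pb becomes xs = -129 + 9(Pb + 40) = 231 + 9Pb. Setting this equal to demand: 626 - 2Pb = 231 + 9Pb, so Pb = 395/11.
Sellers receive Ps = 395/11 + 40 = 835/11; x' = 626 − 2·(395/11) = 6096/11.
Buyers' price falls by P* − Pb = 755/11 − 395/11 = 360/11; sellers' price rises by Ps − P* = 835/11 − 755/11 = 80/11.
So producers capture (80/11)/40 = 2/11 of each unit of subsidy.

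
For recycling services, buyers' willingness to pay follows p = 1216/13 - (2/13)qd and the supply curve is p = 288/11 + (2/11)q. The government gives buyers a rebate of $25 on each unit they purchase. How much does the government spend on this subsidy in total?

Pre-subsidy: 1216/13 - (2/13)q = 288/11 + (2/11)q gives q* = 602/3 and p* = 188/3.
With the rebate, buyers effectively pay pb = ps − 25, where ps is the price sellers receive.
On the curves, pb = 1216/13 - (2/13)q and ps = 288/11 + (2/11)q; the wedge ps − pb = 25 gives 288/11 + (2/11)q − (1216/13 - (2/13)q) = 25, so q' = 13207/48.
Then pb = 1216/13 − (2/13)·(13207/48) = 1229/24 and ps = 288/11 + (2/11)·(13207/48) = 1829/24.
Government outlay = subsidy × quantity = 25 × 13207/48 = 330175/48.

Government cost = 330175/48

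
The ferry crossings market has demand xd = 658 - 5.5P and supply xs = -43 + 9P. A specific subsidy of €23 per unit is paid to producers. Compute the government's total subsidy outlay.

Pre-subsidy: 658 - 5.5P = -43 + 9P gives P* = 1402/29, x* = 11371/29.
With the subsidy, sellers receive Ps = Pb + 23 for each unit, where Pb is the price buyers pay.
Supply in terms of Pb becomes xs = -43 + 9(Pb + 23) = 164 + 9Pb. Setting this equal to demand: 658 - 5.5Pb = 164 + 9Pb, so Pb = 988/29.
Sellers receive Ps = 988/29 + 23 = 1655/29; x' = 658 − 5.5·(988/29) = 13648/29.
Government outlay = subsidy × quantity = 23 × 13648/29 = 313904/29.

Government cost = 313904/29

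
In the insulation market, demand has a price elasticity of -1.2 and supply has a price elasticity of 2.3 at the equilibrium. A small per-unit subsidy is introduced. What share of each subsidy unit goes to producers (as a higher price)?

For a small subsidy around the equilibrium, the benefit split depends on the relative slopes, which at a point are proportional to the elasticities.
Buyer share = εs/(εs + |εd|) = 2.3/(2.3 + 1.2) = 23/35; seller share = |εd|/(εs + |εd|) = 12/35.
So producers capture 12/35 of the subsidy.

Producer share = 12/35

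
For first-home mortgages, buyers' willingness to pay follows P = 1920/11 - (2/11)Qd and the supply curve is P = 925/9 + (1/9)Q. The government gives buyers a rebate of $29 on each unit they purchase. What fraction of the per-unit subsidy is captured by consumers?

Pre-subsidy: 1920/11 - (2/11)Q = 925/9 + (1/9)Q gives Q* = 245 and P* = 130.
With the rebate, buyers effectively pay Pb = Ps − 29, where Ps is the price sellers receive.
On the curves, Pb = 1920/11 - (2/11)Q and Ps = 925/9 + (1/9)Q; the wedge Ps − Pb = 29 gives 925/9 + (1/9)Q − (1920/11 - (2/11)Q) = 29, so Q' = 344.
Then Pb = 1920/11 − (2/11)·344 = 112 and Ps = 925/9 + (1/9)·344 = 141.
Buyers' price falls by P* − Pb = 130 − 112 = 18; sellers' price rises by Ps − P* = 141 − 130 = 11.
So consumers capture 18/29 = 18/29 of each unit of subsidy.

Consumer share = 18/29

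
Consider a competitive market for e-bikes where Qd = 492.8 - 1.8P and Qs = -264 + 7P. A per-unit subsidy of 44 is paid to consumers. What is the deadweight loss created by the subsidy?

Deadweight loss = 1386

Pre-subsidy: 492.8 - 1.8P = -264 + 7P gives P* = 86, Q* = 338.
With the rebate, buyers effectively pay Pb = Ps − 44, where Ps is the price sellers receive.
Demand in terms of Ps becomes Qd = 492.8 − 1.8(Ps − 44) = 572 - 1.8Ps. Setting this equal to supply: 572 - 1.8Ps = -264 + 7Ps, so Ps = 95.
Buyers pay Pb = 95 − 44 = 51; Q' = -264 + 7·95 = 401.
The subsidy expands output by 401 − 338 = 63 past the efficient level; on those units the gap between marginal cost and willingness to pay runs from 0 up to 44.
DWL = ½ × 44 × 63 = 1386.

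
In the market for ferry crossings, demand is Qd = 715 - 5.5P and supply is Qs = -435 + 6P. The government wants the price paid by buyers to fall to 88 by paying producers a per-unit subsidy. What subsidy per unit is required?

Required subsidy s = 23 per unit

At a buyer price of 88, quantity demanded is 715 − 5.5·88 = 231.
Sellers supply 231 only when they receive Ps with -435 + 6·Ps = 231, i.e. Ps = 111.
s = Ps − Pb = 111 − 88 = 23.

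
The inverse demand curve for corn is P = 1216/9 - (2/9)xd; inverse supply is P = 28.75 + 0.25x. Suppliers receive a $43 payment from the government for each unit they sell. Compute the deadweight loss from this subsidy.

Deadweight loss = 33282/17

Pre-subsidy: 1216/9 - (2/9)x = 28.75 + 0.25x gives x* = 3829/17 and P* = 1446/17.
With the subsidy, sellers receive Ps = Pb + 43 for each unit, where Pb is the price buyers pay.
On the curves, Pb = 1216/9 - (2/9)x and Ps = 28.75 + 0.25x; the wedge Ps − Pb = 43 gives 28.75 + 0.25x − (1216/9 - (2/9)x) = 43, so x' = 5377/17.
Then Pb = 1216/9 − (2/9)·(5377/17) = 1102/17 and Ps = 28.75 + 0.25·(5377/17) = 1833/17.
The subsidy expands output by 5377/17 − 3829/17 = 1548/17 past the efficient level; on those units the gap between marginal cost and willingness to pay runs from 0 up to 43.
DWL = ½ × 43 × 1548/17 = 33282/17.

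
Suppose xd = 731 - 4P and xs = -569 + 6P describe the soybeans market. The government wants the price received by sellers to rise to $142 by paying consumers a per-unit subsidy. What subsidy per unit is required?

Required subsidy s = $30 per unit

At a seller price of 142, quantity supplied is -569 + 6·142 = 283.
Buyers absorb 283 only when they pay Pb with 731 − 4·Pb = 283, i.e. Pb = 112.
s = Ps − Pb = 142 − 112 = 30.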